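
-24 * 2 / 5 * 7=-67.20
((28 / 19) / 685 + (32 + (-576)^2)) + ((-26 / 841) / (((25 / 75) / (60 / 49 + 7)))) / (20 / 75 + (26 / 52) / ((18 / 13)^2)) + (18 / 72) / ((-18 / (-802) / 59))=332463.75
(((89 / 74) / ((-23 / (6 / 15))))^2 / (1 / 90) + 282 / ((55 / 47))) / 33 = 3200042804 / 438141605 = 7.30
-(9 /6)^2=-2.25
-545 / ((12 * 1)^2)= -545 / 144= -3.78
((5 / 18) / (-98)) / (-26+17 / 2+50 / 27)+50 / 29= 828187 / 480298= 1.72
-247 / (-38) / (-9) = -0.72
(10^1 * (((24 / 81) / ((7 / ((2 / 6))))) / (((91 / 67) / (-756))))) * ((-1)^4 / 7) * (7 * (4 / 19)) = -85760 / 5187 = -16.53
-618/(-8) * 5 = 1545/4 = 386.25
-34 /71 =-0.48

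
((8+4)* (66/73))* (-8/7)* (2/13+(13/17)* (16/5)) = -18209664/564655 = -32.25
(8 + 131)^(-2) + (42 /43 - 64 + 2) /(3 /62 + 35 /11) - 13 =-58369515716 /1830259009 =-31.89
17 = 17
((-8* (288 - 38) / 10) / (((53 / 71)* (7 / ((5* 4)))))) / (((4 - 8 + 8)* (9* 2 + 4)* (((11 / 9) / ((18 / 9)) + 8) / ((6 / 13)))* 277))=-766800 / 455566111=-0.00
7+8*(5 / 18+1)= 155 / 9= 17.22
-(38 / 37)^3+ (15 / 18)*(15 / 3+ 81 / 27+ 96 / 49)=53730476 / 7445991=7.22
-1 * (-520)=520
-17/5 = -3.40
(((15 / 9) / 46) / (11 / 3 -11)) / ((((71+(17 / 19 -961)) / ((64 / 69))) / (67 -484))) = -0.00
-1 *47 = -47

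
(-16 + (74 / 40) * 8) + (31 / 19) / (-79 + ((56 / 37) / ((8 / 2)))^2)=-2503813 / 2051145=-1.22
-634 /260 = -317 /130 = -2.44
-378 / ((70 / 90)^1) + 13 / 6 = -2903 / 6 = -483.83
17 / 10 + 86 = 877 / 10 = 87.70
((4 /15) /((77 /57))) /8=19 /770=0.02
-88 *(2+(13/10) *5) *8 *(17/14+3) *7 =-176528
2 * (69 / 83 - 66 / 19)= -8334 / 1577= -5.28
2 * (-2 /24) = -1 /6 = -0.17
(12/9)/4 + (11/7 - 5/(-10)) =101/42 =2.40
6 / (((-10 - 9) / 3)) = -18 / 19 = -0.95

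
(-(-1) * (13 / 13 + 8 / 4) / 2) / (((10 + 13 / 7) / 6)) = 63 / 83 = 0.76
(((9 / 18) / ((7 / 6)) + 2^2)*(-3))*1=-93 / 7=-13.29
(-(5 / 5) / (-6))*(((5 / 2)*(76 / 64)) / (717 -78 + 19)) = 95 / 126336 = 0.00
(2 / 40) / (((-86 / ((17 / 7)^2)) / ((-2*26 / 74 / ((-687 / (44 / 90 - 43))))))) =7187141 / 48202049700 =0.00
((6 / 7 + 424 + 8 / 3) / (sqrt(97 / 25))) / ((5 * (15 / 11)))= 98758 * sqrt(97) / 30555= 31.83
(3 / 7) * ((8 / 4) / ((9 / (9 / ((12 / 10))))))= 5 / 7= 0.71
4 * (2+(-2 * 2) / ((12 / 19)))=-52 / 3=-17.33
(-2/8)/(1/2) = -1/2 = -0.50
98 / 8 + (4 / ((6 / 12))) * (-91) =-2863 / 4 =-715.75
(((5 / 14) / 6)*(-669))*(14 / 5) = -223 / 2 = -111.50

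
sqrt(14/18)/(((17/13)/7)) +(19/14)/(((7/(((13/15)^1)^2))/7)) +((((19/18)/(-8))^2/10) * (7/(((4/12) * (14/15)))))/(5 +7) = 19791559/19353600 +91 * sqrt(7)/51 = 5.74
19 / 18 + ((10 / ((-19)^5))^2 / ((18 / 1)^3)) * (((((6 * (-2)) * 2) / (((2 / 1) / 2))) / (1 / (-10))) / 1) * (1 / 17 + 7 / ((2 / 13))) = 53469028835831521 / 50654869421951862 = 1.06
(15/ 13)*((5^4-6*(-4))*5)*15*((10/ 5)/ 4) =730125/ 26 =28081.73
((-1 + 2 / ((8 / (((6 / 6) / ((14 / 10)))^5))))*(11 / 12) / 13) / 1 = -54241 / 806736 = -0.07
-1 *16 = -16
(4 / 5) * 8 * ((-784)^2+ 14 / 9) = 3933808.36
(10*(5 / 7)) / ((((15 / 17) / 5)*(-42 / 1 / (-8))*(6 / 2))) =3400 / 1323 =2.57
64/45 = 1.42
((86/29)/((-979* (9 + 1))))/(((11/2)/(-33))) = 258/141955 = 0.00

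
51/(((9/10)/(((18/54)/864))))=85/3888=0.02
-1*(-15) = 15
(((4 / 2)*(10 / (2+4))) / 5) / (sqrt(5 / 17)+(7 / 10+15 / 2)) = 3485 / 42678-25*sqrt(85) / 42678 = 0.08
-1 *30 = -30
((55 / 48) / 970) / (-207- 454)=-11 / 6155232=-0.00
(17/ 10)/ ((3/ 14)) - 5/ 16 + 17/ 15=2101/ 240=8.75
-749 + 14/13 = -9723/13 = -747.92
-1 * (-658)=658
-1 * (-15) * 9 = 135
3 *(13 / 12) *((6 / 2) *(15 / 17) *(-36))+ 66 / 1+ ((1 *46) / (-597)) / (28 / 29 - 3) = -145906211 / 598791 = -243.67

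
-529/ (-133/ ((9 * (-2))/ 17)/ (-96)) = 914112/ 2261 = 404.30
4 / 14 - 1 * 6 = -40 / 7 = -5.71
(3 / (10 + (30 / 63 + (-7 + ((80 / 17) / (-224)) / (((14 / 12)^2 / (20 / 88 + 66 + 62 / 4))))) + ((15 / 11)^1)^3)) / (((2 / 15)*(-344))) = -0.01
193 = 193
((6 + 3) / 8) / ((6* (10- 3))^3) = 1 / 65856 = 0.00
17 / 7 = 2.43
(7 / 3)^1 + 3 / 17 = 128 / 51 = 2.51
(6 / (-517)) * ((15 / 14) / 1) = -45 / 3619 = -0.01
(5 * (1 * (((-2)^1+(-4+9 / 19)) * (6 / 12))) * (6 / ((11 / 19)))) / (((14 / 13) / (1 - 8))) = 20475 / 22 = 930.68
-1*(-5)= 5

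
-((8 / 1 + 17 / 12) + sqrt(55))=-113 / 12 -sqrt(55)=-16.83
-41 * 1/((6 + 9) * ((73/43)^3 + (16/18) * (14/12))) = -29338083/63648275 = -0.46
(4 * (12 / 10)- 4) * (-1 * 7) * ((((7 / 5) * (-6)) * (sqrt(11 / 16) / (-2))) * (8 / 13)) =-1176 * sqrt(11) / 325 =-12.00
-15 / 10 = -3 / 2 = -1.50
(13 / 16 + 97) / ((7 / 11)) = 17215 / 112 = 153.71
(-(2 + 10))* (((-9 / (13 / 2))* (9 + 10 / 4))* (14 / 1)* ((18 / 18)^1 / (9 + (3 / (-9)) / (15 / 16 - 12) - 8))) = 18466056 / 7111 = 2596.83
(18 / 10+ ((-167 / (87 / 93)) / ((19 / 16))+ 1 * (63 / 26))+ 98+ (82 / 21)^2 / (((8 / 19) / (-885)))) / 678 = -168977829731 / 3569537790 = -47.34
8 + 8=16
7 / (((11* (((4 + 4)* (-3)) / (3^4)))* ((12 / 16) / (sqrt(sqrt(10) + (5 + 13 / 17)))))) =-63* sqrt(289* sqrt(10) + 1666) / 374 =-8.56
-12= -12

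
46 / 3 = 15.33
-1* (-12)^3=1728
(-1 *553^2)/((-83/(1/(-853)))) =-305809/70799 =-4.32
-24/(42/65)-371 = -2857/7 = -408.14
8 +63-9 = 62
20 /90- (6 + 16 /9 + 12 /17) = -1264 /153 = -8.26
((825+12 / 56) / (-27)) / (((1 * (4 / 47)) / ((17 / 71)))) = -3076949 / 35784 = -85.99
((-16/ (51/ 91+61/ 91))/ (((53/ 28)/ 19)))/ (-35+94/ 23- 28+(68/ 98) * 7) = 1113476/ 461259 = 2.41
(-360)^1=-360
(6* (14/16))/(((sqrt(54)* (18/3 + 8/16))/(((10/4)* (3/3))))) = 35* sqrt(6)/312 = 0.27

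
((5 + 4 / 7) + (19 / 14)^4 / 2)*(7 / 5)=111677 / 10976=10.17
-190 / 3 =-63.33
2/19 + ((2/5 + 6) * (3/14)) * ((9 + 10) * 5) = 17342/133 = 130.39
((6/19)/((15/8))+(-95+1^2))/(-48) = 4457/2280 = 1.95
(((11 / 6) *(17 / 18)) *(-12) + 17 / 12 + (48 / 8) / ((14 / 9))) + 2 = -13.50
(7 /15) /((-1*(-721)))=1 /1545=0.00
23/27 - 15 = -382/27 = -14.15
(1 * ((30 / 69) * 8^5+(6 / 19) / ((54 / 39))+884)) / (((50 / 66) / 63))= 1258309.31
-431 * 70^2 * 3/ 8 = -1583925/ 2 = -791962.50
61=61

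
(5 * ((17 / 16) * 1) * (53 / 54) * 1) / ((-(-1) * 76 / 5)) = 22525 / 65664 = 0.34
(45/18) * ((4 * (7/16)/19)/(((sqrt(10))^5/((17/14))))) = 17 * sqrt(10)/60800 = 0.00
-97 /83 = -1.17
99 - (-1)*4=103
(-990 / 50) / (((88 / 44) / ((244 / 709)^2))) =-2947032 / 2513405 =-1.17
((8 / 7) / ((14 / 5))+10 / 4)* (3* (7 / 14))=4.36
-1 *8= -8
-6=-6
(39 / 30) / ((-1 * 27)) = -13 / 270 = -0.05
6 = 6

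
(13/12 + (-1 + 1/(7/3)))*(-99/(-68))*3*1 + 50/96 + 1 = 10729/2856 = 3.76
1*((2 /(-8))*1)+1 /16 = -3 /16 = -0.19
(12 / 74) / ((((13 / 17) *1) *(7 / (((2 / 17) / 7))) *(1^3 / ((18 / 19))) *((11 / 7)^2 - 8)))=-216 / 2476669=-0.00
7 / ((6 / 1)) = 7 / 6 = 1.17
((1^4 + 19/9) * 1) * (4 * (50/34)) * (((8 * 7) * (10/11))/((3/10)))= 15680000/5049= 3105.57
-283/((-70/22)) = 3113/35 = 88.94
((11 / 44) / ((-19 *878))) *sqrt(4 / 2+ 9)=-sqrt(11) / 66728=-0.00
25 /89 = 0.28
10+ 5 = 15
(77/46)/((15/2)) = 77/345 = 0.22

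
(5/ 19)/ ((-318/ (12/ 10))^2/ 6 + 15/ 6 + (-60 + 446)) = 15/ 689282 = 0.00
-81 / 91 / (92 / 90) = -3645 / 4186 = -0.87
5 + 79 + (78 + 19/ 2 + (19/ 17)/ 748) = 2180813/ 12716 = 171.50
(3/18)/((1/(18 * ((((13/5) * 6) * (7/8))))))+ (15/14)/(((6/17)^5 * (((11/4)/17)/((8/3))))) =1222202759/374220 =3266.00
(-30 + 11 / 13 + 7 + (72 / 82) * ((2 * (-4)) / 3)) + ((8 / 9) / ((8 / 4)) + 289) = 1270961 / 4797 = 264.95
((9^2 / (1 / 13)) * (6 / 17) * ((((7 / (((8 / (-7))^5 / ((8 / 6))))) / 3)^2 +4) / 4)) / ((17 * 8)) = 81635165079 / 18253611008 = 4.47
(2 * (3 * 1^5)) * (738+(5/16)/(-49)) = 1735761/392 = 4427.96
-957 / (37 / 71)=-67947 / 37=-1836.41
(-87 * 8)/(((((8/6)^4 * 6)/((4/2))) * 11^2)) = -2349/3872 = -0.61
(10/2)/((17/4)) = 20/17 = 1.18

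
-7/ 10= -0.70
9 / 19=0.47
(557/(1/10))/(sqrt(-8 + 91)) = 5570 * sqrt(83)/83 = 611.39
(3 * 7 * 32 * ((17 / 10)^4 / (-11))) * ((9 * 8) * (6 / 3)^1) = -73474.18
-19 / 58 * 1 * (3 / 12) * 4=-19 / 58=-0.33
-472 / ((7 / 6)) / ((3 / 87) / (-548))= 45006144 / 7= 6429449.14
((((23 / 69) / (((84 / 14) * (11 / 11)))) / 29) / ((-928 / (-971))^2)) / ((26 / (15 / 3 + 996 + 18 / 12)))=1890396205 / 23375978496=0.08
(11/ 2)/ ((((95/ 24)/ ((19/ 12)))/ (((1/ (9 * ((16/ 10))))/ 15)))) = 11/ 1080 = 0.01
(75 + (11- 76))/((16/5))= 25/8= 3.12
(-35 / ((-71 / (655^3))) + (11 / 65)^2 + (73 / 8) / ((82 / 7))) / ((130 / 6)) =81779368806518763 / 12790934000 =6393541.61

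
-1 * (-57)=57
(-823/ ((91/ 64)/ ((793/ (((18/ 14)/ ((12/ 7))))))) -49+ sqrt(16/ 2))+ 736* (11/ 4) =-12810493/ 21+ 2* sqrt(2) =-610020.65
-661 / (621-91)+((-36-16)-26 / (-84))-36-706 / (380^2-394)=-3959887251 / 44521855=-88.94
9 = 9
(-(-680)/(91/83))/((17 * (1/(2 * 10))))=66400/91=729.67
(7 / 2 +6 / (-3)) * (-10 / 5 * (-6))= 18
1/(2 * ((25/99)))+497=24949/50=498.98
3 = 3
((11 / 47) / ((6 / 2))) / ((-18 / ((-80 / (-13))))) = -440 / 16497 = -0.03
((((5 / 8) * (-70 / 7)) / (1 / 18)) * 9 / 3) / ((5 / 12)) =-810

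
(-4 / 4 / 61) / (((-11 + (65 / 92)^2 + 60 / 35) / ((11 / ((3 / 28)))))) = 18248384 / 95267055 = 0.19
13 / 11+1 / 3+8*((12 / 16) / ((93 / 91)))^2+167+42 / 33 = 11042239 / 63426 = 174.10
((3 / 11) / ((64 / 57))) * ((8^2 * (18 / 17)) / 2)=1539 / 187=8.23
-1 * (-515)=515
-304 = -304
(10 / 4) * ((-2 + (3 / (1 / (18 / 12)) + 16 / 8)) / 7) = 45 / 28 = 1.61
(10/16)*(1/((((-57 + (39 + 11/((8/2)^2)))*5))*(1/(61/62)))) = -61/8587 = -0.01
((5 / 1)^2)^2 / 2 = 625 / 2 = 312.50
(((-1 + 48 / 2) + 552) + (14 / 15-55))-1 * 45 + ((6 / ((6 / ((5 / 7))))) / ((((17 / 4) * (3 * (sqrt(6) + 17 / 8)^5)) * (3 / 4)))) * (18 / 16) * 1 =878088552448 * sqrt(6) / 184159863125 + 15087698178787 / 32498799375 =475.93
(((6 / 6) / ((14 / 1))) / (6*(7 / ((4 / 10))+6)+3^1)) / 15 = 1 / 30240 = 0.00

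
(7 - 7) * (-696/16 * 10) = 0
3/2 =1.50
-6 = -6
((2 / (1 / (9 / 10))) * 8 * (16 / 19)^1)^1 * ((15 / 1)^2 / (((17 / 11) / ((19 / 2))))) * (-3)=-855360 / 17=-50315.29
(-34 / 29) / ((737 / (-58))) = 68 / 737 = 0.09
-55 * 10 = -550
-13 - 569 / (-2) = 271.50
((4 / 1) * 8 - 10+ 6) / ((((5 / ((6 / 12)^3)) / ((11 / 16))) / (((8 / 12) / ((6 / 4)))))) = 77 / 360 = 0.21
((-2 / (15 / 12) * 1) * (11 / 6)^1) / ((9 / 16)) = -704 / 135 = -5.21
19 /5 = 3.80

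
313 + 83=396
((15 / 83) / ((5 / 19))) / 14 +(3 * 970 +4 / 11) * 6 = 223202235 / 12782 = 17462.23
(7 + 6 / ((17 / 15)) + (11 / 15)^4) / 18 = 5414761 / 7745625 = 0.70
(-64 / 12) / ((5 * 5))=-16 / 75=-0.21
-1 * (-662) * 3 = 1986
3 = 3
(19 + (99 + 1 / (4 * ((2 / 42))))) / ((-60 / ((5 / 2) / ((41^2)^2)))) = -493 / 271273056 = -0.00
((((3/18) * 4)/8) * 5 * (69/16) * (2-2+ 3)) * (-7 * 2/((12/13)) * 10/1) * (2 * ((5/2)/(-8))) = 261625/512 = 510.99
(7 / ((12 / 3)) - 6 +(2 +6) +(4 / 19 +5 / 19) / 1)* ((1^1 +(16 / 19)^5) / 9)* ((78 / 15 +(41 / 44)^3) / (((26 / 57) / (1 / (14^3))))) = 358162724795 / 111674679660544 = 0.00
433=433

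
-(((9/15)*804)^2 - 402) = -5807694/25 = -232307.76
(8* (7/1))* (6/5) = 336/5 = 67.20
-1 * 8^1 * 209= -1672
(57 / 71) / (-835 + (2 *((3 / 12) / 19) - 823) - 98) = -0.00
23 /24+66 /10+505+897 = 169147 /120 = 1409.56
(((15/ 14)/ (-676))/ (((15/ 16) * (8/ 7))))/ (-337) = 1/ 227812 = 0.00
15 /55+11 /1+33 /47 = 6191 /517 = 11.97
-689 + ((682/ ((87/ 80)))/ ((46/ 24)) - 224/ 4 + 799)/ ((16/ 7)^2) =-484.16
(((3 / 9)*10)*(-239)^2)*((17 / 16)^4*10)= 119270076025 / 49152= 2426555.91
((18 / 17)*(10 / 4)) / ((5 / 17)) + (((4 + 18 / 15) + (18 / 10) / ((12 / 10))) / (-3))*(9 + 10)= -1003 / 30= -33.43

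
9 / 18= 1 / 2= 0.50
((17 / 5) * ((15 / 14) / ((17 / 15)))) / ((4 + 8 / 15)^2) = 10125 / 64736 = 0.16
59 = 59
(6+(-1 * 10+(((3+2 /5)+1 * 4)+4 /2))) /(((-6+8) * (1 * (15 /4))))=18 /25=0.72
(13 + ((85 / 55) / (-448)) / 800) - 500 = -1919948817 / 3942400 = -487.00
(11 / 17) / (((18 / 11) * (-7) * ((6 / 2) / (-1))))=121 / 6426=0.02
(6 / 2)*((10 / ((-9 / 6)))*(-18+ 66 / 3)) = -80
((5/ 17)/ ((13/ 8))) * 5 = 200/ 221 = 0.90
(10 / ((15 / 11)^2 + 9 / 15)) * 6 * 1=3025 / 124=24.40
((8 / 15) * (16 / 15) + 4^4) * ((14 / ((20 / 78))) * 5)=5253248 / 75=70043.31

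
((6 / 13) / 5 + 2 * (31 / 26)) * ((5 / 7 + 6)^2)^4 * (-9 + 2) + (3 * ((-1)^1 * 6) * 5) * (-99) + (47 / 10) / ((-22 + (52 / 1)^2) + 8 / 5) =-14695164334383160213 / 205219856660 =-71606932.07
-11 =-11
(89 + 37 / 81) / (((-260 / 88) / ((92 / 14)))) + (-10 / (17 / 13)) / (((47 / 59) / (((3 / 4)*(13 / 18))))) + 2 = -202.17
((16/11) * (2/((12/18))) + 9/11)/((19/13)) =39/11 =3.55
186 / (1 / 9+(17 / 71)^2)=4219317 / 3821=1104.24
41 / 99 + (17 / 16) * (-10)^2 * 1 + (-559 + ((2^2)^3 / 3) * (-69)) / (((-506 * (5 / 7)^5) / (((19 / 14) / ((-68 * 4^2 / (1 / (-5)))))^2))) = 106.66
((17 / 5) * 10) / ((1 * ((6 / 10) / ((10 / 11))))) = 1700 / 33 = 51.52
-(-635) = 635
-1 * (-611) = 611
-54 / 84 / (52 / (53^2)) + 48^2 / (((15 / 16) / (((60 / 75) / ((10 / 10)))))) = 35150631 / 18200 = 1931.35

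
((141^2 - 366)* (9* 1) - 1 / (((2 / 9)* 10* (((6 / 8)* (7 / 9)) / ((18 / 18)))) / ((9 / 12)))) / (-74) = -24588819 / 10360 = -2373.44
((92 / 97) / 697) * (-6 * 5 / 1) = -0.04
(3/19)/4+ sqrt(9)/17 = 279/1292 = 0.22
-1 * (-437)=437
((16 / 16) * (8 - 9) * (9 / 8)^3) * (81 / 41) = -59049 / 20992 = -2.81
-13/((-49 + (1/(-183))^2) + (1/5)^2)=10883925/40990511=0.27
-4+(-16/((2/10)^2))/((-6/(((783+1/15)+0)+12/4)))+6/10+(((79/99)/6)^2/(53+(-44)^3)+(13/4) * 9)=3937158785470769/75093203790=52430.29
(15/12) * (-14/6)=-35/12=-2.92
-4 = -4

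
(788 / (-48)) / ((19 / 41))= -8077 / 228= -35.43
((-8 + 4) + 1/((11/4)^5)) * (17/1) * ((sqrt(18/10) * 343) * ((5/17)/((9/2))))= -441221480 * sqrt(5)/483153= -2042.01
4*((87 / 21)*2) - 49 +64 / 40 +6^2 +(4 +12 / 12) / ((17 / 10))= 14687 / 595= 24.68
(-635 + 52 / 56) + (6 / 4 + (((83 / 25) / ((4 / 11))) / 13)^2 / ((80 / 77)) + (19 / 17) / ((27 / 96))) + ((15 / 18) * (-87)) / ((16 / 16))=-101449625665277 / 144799200000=-700.62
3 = 3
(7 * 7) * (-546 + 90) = -22344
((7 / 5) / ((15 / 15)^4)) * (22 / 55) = 14 / 25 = 0.56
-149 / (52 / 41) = -6109 / 52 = -117.48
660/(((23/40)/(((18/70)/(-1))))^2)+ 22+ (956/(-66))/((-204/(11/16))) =19549568111/126909216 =154.04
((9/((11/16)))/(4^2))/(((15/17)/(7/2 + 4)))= 153/22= 6.95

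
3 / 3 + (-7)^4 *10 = 24011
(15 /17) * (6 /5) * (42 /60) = 63 /85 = 0.74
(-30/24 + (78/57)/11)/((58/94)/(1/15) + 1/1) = -44227/402952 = -0.11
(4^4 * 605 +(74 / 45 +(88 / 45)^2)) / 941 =313643074 / 1905525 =164.60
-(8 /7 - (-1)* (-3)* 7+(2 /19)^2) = 50151 /2527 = 19.85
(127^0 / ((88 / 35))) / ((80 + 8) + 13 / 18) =315 / 70268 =0.00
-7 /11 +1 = 0.36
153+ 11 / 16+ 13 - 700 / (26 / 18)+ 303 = -14.93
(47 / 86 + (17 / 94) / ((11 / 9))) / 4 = 15439 / 88924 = 0.17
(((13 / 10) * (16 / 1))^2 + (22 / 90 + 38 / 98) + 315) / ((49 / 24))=65997608 / 180075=366.50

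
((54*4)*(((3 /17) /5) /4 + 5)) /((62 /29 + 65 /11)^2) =9358145082 /560106565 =16.71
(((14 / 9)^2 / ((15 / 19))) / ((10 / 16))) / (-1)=-29792 / 6075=-4.90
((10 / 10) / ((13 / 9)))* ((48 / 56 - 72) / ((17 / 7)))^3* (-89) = 98928299592 / 63869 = 1548925.14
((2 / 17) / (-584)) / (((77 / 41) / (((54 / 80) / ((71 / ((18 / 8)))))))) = -9963 / 4342110080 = -0.00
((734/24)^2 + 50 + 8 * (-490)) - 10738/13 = -541535/144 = -3760.66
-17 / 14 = -1.21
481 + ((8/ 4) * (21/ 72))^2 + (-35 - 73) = 373.34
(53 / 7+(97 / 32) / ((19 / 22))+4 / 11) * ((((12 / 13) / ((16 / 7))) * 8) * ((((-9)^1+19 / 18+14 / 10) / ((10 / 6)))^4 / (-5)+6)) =-3130496570733847 / 2037750000000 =-1536.25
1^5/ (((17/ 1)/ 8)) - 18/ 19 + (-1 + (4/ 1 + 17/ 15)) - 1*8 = -21044/ 4845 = -4.34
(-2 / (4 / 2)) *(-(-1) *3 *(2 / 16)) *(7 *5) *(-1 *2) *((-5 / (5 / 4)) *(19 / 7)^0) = -105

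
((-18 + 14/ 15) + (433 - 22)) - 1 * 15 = 5684/ 15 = 378.93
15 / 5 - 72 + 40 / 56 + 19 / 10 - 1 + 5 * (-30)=-217.39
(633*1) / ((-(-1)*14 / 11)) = 6963 / 14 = 497.36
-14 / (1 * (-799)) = 0.02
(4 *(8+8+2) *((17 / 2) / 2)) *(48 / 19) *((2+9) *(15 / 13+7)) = 17126208 / 247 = 69336.87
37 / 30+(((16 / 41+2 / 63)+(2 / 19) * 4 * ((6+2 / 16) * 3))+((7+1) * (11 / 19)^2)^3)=34842136760467 / 1215195106230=28.67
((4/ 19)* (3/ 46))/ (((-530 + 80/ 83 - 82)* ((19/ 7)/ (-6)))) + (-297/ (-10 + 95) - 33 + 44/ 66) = -961779527837/ 26844802935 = -35.83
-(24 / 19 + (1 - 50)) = 907 / 19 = 47.74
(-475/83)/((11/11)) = -5.72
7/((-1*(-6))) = 7/6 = 1.17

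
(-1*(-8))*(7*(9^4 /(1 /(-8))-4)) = -2939552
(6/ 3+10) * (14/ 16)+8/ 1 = 37/ 2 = 18.50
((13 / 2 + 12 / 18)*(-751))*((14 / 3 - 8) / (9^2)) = 161465 / 729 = 221.49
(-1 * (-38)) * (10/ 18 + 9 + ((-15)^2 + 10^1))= 83638/ 9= 9293.11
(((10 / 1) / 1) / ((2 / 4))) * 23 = 460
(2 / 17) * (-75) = -150 / 17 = -8.82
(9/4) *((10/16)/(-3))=-15/32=-0.47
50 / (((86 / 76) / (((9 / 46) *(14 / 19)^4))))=17287200 / 6783551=2.55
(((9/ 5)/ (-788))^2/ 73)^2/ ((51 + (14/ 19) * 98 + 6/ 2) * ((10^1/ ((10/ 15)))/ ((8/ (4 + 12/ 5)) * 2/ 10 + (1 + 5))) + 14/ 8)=124659/ 7433492264039291848000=0.00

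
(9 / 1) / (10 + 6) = 9 / 16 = 0.56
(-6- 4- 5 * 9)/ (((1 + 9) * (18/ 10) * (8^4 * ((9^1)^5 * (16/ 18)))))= -55/ 3869835264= -0.00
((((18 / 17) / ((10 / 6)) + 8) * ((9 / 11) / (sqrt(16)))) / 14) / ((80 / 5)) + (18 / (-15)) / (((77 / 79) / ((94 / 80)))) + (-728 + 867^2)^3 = 886975816159148106473107 / 2094400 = 423498766309753679.56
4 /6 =0.67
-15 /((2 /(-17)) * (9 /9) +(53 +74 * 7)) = -17 /647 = -0.03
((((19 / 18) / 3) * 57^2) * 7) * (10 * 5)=1200325 / 3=400108.33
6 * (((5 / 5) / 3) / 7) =2 / 7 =0.29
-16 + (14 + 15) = 13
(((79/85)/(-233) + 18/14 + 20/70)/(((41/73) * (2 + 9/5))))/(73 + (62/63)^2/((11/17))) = 98937817902/10035836944645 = 0.01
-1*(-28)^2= -784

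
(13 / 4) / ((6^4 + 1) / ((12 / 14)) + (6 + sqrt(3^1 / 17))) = 6043245 / 2824829434 - 117 * sqrt(51) / 1412414717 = 0.00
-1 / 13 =-0.08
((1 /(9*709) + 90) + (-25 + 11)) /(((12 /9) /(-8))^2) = 1939828 /709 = 2736.01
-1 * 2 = -2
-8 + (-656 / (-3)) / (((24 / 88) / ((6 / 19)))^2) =308840 / 1083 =285.17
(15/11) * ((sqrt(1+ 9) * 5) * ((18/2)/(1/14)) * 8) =75600 * sqrt(10)/11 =21733.47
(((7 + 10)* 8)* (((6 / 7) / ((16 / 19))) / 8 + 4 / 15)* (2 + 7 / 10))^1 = 404991 / 2800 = 144.64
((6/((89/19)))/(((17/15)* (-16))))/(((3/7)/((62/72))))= -20615/145248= -0.14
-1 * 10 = -10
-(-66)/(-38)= -33/19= -1.74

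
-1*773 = -773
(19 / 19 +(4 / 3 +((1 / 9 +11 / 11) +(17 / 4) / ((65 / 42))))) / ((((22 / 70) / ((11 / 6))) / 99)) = 557711 / 156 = 3575.07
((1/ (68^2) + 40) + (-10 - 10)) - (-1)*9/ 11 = 1058907/ 50864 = 20.82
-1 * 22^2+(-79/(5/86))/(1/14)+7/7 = -97531/5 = -19506.20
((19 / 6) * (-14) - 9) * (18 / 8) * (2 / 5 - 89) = 10632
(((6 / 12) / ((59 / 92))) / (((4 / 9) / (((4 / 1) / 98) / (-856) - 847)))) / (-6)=1225666665 / 4949392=247.64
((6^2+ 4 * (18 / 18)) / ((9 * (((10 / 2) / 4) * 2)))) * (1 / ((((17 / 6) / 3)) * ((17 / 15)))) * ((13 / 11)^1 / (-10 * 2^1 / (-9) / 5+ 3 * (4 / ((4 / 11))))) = 56160 / 956879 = 0.06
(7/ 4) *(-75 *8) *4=-4200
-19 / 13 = -1.46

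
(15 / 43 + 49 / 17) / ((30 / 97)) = 114557 / 10965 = 10.45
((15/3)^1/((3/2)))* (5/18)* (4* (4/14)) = 200/189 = 1.06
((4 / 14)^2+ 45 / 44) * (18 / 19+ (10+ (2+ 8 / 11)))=3402449 / 225302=15.10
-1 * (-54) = 54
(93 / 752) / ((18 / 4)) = 31 / 1128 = 0.03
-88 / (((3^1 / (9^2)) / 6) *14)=-7128 / 7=-1018.29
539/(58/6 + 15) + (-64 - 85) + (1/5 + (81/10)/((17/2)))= -126.00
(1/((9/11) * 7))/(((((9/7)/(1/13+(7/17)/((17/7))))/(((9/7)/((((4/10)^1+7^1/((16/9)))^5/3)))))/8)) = 267019878400000/396924461038702779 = 0.00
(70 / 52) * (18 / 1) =315 / 13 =24.23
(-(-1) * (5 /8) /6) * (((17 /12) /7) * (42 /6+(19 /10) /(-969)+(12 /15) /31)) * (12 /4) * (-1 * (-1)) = 111047 /249984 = 0.44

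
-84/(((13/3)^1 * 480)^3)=-21/2249728000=-0.00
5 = 5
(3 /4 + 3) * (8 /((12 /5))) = 25 /2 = 12.50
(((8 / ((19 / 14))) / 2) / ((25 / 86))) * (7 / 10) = 16856 / 2375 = 7.10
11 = 11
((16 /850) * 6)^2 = 2304 /180625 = 0.01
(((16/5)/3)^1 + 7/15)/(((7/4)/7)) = 92/15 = 6.13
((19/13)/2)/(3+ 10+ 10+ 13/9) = 171/5720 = 0.03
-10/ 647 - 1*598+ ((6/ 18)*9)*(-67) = -516963/ 647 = -799.02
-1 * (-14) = 14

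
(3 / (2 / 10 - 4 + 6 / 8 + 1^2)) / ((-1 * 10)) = 6 / 41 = 0.15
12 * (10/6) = 20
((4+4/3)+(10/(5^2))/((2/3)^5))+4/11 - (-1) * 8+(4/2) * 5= 70579/2640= 26.73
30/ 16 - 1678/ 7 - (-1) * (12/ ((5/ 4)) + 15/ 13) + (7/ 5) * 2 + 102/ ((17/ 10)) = -597999/ 3640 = -164.29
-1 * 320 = -320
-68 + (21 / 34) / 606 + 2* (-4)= -521961 / 6868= -76.00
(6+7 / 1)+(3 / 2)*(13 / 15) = 143 / 10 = 14.30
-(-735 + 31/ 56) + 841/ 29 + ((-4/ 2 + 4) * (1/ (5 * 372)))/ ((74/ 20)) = 147113129/ 192696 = 763.45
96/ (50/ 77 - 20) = -3696/ 745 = -4.96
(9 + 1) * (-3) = -30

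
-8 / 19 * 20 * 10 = -1600 / 19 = -84.21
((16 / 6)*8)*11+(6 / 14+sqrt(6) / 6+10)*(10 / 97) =5*sqrt(6) / 291+480206 / 2037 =235.78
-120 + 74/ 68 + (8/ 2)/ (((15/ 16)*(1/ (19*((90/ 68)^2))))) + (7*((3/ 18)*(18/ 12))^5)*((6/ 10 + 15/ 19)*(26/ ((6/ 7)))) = 164348863/ 7028480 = 23.38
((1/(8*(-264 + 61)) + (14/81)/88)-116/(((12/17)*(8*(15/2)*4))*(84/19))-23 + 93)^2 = 16343172813353098441/3350020314009600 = 4878.53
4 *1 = 4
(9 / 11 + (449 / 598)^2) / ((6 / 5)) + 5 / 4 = 56682565 / 23601864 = 2.40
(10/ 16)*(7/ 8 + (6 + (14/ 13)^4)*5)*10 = 214780175/ 913952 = 235.00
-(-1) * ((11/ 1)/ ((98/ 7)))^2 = 121/ 196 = 0.62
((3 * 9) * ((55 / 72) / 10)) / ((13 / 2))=33 / 104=0.32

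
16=16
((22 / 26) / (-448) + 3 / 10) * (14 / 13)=8681 / 27040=0.32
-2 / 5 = -0.40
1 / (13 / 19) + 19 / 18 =2.52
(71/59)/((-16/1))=-71/944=-0.08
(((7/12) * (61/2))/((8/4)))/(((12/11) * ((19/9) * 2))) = 4697/2432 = 1.93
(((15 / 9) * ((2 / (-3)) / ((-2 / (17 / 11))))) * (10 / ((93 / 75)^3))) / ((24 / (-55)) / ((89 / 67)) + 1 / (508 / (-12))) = -750589843750 / 58691517219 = -12.79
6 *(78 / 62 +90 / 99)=4434 / 341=13.00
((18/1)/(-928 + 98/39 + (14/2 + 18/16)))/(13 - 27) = 2808/2003519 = 0.00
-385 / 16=-24.06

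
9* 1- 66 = -57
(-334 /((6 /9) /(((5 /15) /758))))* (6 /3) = -167 /379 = -0.44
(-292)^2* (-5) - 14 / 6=-1278967 / 3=-426322.33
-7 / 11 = -0.64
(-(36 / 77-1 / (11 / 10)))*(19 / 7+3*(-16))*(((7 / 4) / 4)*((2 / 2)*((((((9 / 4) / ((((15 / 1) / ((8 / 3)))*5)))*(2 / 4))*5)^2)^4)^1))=-5389 / 240625000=-0.00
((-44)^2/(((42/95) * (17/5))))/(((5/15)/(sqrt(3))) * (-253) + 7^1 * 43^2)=58164700 * sqrt(3)/269119077983 + 3825765900/38445582569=0.10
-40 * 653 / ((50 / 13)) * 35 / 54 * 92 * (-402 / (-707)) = -230258.29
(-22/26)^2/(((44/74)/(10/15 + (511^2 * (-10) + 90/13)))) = -20723807929/6591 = -3144258.52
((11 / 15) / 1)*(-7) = -5.13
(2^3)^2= 64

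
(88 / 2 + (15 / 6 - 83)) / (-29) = 1.26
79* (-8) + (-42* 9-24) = -1034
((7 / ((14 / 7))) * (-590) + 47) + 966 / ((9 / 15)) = -408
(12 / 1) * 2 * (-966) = -23184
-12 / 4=-3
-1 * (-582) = 582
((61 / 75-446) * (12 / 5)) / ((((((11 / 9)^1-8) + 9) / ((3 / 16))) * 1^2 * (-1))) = 901503 / 10000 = 90.15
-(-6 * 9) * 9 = 486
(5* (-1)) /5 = -1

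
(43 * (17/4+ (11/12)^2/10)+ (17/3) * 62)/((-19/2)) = -774283/13680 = -56.60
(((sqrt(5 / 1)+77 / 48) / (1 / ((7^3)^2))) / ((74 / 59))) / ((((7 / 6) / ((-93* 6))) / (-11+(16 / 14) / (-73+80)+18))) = -11890735038* sqrt(5) / 37 - 152597766321 / 296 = -1234140882.10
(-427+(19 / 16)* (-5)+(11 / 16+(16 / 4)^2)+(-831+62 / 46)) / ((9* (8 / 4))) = -114623 / 1656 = -69.22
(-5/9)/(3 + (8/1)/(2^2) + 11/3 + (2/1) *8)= -5/222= -0.02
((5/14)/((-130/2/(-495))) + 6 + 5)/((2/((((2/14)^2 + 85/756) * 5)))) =8776955/1926288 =4.56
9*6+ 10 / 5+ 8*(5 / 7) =432 / 7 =61.71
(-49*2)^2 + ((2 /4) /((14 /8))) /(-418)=14050651 /1463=9604.00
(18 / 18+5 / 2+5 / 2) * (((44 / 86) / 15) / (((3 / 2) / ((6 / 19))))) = 176 / 4085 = 0.04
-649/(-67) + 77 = 5808/67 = 86.69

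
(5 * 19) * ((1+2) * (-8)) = -2280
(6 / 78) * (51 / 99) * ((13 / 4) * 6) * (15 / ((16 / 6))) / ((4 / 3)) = 2295 / 704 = 3.26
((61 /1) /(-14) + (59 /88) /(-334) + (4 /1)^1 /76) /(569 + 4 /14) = -16834767 /2225415280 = -0.01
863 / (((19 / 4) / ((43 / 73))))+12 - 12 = 148436 / 1387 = 107.02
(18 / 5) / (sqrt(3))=6 * sqrt(3) / 5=2.08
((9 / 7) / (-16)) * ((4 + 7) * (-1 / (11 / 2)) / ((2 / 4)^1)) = 9 / 28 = 0.32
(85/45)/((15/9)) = 17/15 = 1.13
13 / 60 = 0.22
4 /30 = 2 /15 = 0.13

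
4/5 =0.80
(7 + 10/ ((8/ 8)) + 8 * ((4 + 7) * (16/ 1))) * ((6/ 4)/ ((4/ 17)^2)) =1235475/ 32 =38608.59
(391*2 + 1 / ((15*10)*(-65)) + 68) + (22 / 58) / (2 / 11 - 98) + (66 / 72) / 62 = 2672266517767 / 3143803000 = 850.01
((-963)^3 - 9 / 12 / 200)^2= 510431768911156692225609 / 640000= 797549638923682331.60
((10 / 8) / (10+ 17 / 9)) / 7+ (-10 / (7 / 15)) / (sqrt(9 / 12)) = 45 / 2996 - 100* sqrt(3) / 7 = -24.73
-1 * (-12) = 12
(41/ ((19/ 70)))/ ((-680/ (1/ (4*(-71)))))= 287/ 366928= 0.00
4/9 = 0.44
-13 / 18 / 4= -13 / 72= -0.18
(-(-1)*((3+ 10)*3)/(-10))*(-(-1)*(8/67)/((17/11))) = -1716/5695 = -0.30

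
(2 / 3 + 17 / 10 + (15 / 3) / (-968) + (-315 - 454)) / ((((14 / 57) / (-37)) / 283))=2214618897859 / 67760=32683277.71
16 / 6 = 8 / 3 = 2.67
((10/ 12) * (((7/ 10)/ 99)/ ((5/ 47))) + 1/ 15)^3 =3048625/ 1676676672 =0.00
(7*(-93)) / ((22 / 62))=-20181 / 11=-1834.64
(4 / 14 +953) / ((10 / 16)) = 53384 / 35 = 1525.26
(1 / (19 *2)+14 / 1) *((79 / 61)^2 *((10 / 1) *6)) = 99793590 / 70699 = 1411.53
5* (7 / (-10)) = -7 / 2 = -3.50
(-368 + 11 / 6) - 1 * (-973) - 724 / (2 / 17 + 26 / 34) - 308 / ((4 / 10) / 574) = -4421937 / 10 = -442193.70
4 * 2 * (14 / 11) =112 / 11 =10.18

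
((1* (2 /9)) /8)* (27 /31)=3 /124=0.02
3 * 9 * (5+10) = 405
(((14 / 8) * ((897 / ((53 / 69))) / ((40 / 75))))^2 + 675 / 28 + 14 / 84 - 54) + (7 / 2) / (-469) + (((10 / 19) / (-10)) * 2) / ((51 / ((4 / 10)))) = 95968213511639557849 / 6536094458880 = 14682807.01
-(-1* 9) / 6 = 3 / 2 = 1.50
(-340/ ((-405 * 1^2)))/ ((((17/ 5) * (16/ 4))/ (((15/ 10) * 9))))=5/ 6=0.83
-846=-846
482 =482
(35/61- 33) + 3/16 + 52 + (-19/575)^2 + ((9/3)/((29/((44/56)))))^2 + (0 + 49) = 914471333186099/13297732210000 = 68.77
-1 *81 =-81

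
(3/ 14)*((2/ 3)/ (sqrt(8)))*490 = 35*sqrt(2)/ 2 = 24.75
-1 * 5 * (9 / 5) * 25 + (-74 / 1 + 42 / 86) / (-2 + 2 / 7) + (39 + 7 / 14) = -73591 / 516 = -142.62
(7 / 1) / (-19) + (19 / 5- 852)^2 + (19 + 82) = 341783339 / 475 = 719543.87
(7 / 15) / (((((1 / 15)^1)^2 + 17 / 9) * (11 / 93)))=3255 / 1562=2.08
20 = 20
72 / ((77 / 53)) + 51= 7743 / 77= 100.56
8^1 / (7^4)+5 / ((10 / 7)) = 16823 / 4802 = 3.50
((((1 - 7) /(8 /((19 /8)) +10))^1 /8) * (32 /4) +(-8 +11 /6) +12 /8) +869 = 329140 /381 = 863.88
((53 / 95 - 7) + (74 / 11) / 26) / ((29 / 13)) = -84001 / 30305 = -2.77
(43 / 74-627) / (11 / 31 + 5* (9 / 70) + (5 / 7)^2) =-70413245 / 169497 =-415.42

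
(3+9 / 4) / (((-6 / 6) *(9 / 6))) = -3.50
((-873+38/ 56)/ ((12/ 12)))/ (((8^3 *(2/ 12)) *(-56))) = 73275/ 401408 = 0.18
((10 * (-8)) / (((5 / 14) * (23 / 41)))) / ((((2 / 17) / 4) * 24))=-39032 / 69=-565.68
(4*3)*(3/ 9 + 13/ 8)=47/ 2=23.50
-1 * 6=-6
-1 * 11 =-11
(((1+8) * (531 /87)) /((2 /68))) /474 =9027 /2291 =3.94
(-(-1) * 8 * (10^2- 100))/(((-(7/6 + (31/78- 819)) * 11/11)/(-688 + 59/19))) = 0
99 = 99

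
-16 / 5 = -3.20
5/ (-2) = -5/ 2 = -2.50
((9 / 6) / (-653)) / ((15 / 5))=-1 / 1306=-0.00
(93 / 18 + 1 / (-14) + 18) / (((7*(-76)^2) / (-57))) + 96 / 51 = 468427 / 253232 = 1.85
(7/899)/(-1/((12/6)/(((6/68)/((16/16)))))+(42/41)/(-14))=-19516/293973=-0.07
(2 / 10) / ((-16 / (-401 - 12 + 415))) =-1 / 40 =-0.02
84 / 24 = 7 / 2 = 3.50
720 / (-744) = -30 / 31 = -0.97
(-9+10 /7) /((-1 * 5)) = 1.51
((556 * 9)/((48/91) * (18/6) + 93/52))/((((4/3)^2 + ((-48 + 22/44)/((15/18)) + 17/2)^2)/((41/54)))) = 16595488/34660705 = 0.48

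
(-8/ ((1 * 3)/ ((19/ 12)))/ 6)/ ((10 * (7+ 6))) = -19/ 3510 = -0.01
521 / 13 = 40.08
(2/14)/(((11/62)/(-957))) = -5394/7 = -770.57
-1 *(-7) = 7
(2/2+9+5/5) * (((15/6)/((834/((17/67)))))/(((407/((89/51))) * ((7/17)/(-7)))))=-0.00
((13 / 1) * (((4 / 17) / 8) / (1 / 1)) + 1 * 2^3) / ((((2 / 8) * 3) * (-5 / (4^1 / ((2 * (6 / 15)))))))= -190 / 17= -11.18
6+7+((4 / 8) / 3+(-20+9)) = 13 / 6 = 2.17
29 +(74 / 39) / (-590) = 333608 / 11505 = 29.00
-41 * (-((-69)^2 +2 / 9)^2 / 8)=75284536241 / 648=116179839.88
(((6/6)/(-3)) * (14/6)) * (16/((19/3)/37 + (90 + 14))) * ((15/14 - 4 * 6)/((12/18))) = 47508/11563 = 4.11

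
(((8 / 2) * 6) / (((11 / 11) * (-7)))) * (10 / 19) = -240 / 133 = -1.80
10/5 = 2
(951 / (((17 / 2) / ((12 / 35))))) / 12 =1902 / 595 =3.20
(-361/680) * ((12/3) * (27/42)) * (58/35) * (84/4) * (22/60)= -1036431/59500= -17.42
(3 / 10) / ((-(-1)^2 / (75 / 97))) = -45 / 194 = -0.23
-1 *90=-90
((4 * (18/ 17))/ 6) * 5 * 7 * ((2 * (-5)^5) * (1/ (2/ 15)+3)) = -27562500/ 17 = -1621323.53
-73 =-73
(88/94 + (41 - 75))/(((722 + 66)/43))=-33411/18518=-1.80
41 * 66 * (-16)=-43296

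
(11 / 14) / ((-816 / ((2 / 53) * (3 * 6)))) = -33 / 50456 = -0.00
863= 863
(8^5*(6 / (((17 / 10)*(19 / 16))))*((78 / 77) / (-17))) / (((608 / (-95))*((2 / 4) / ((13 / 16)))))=623001600 / 422807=1473.49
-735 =-735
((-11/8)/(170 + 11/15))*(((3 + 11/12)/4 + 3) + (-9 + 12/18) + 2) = 6215/327808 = 0.02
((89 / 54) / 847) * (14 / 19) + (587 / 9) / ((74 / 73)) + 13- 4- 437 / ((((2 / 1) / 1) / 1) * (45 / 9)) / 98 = 164072711653 / 2250766980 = 72.90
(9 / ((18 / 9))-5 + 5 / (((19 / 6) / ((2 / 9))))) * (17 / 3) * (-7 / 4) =2023 / 1368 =1.48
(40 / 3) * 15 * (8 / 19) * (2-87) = -136000 / 19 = -7157.89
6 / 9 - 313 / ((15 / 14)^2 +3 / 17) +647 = 605079 / 1471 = 411.34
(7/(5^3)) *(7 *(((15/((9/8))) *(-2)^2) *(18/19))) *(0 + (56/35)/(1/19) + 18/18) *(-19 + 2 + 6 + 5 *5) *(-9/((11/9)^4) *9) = -10989553647744/34772375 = -316042.65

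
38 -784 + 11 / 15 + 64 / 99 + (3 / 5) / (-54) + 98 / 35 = -734413 / 990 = -741.83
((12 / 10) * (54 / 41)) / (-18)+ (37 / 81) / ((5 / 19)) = 5473 / 3321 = 1.65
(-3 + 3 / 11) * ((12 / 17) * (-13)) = 4680 / 187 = 25.03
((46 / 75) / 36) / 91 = 23 / 122850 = 0.00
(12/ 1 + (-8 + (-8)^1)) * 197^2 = -155236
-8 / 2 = -4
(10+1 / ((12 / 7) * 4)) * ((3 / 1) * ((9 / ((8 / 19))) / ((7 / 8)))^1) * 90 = 3747465 / 56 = 66919.02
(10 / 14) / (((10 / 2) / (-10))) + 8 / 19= -134 / 133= -1.01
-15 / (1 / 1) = -15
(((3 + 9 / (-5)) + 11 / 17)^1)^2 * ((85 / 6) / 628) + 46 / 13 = 95881 / 26520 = 3.62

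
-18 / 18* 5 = -5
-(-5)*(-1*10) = -50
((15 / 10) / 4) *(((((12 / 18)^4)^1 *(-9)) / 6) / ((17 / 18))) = -2 / 17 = -0.12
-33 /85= -0.39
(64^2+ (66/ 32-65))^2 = 16265593.13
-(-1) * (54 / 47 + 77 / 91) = 1219 / 611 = 2.00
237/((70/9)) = 2133/70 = 30.47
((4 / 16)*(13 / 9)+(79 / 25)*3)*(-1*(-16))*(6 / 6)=35428 / 225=157.46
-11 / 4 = -2.75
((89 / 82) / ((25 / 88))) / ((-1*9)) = -3916 / 9225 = -0.42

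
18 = 18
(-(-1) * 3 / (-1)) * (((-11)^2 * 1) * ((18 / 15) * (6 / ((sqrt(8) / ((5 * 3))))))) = -9801 * sqrt(2) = -13860.71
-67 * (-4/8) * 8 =268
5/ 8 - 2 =-11/ 8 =-1.38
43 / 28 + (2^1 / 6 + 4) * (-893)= -324923 / 84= -3868.13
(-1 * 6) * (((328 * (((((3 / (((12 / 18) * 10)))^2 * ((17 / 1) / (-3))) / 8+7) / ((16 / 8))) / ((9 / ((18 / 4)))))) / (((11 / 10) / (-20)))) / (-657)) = -899581 / 9636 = -93.36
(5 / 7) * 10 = 50 / 7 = 7.14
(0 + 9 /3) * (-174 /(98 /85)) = -22185 /49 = -452.76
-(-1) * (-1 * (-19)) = 19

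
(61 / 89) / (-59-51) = -61 / 9790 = -0.01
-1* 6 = -6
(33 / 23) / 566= 33 / 13018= 0.00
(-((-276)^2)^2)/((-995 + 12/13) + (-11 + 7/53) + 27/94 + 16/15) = 5637345633354240/974978569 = 5782020.05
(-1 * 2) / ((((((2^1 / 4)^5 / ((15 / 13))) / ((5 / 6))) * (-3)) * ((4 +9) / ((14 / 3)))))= 11200 / 1521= 7.36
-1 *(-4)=4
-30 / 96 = -5 / 16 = -0.31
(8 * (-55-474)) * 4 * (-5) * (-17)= -1438880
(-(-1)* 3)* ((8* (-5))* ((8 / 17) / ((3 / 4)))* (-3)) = 3840 / 17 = 225.88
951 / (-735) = -317 / 245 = -1.29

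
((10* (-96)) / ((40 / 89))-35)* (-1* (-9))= -19539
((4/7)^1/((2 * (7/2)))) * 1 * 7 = 4/7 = 0.57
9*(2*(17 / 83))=306 / 83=3.69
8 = 8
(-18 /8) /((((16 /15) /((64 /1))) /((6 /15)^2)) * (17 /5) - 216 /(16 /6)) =108 /3871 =0.03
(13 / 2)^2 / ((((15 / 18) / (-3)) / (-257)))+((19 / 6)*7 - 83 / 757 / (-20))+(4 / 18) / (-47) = 250481003573 / 6404220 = 39111.87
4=4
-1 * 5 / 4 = -5 / 4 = -1.25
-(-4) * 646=2584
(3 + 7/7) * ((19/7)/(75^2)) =76/39375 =0.00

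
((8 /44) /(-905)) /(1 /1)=-2 /9955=-0.00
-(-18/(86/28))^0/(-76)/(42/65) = 65/3192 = 0.02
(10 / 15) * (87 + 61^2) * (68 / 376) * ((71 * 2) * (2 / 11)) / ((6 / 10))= 91925120 / 4653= 19756.10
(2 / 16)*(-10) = -5 / 4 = -1.25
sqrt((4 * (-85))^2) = 340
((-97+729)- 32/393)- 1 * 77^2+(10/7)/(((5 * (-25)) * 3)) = -121435679/22925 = -5297.09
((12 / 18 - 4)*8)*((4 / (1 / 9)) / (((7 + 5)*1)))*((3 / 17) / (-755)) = 48 / 2567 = 0.02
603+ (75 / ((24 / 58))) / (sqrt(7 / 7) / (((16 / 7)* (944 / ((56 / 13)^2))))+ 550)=13234964404 / 21936543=603.33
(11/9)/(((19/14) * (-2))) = -77/171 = -0.45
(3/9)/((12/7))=7/36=0.19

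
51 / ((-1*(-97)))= 51 / 97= 0.53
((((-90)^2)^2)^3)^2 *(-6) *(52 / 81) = -307248521481286704658872000000000000000000000000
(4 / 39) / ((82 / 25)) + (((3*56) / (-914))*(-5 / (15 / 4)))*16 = 3.95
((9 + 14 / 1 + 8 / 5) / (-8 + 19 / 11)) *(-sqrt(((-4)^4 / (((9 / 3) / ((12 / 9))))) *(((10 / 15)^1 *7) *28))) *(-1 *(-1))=202048 *sqrt(6) / 1035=478.18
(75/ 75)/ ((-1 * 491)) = -1/ 491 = -0.00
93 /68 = 1.37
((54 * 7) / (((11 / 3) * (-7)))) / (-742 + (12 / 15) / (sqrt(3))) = 810 * sqrt(3) / 113553781 + 2253825 / 113553781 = 0.02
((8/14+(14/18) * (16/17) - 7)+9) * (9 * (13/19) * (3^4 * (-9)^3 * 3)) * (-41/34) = 167027831919/38437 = 4345496.06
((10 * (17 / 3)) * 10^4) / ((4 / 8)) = 3400000 / 3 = 1133333.33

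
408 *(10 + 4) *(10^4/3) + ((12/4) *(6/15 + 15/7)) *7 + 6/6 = 95200272/5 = 19040054.40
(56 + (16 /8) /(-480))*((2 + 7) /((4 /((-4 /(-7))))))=40317 /560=71.99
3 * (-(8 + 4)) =-36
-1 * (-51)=51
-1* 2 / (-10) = 1 / 5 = 0.20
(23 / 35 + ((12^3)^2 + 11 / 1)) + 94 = 104513138 / 35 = 2986089.66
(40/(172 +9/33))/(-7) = -88/2653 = -0.03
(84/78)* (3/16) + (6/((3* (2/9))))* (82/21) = 25731/728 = 35.34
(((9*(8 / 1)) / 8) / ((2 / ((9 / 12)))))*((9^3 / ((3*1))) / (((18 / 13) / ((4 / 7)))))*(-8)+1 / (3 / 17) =-56743 / 21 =-2702.05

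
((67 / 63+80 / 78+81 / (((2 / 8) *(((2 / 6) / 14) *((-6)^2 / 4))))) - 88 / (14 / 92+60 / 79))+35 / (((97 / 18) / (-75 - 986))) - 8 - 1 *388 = -1544812682951 / 263194659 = -5869.47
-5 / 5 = -1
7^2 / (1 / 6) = 294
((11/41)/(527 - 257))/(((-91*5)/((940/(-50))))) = 517/12592125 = 0.00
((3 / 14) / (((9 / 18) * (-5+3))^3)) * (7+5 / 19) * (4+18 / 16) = -8487 / 1064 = -7.98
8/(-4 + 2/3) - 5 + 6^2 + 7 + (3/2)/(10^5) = 7120003/200000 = 35.60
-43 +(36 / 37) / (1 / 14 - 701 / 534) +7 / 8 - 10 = -2270847 / 42920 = -52.91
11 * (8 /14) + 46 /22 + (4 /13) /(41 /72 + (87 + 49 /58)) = 8.38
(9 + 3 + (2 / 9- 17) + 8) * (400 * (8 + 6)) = 162400 / 9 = 18044.44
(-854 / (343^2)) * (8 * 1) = -976 / 16807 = -0.06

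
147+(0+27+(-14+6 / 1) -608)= -442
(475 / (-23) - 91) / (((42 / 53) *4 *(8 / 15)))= -66.04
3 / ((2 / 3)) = 9 / 2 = 4.50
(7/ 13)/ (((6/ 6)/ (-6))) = -42/ 13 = -3.23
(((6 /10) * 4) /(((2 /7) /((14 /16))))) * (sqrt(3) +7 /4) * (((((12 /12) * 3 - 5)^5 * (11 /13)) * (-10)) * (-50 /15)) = -150920 /13 - 86240 * sqrt(3) /13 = -23099.39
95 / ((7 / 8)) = 760 / 7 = 108.57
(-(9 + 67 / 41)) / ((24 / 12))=-218 / 41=-5.32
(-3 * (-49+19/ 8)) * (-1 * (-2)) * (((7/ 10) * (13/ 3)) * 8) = 33943/ 5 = 6788.60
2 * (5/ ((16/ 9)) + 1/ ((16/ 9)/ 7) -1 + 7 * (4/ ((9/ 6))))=293/ 6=48.83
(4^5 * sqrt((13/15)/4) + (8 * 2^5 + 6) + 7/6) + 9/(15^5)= 44409377/168750 + 512 * sqrt(195)/15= 739.81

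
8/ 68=2/ 17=0.12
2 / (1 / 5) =10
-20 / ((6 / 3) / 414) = -4140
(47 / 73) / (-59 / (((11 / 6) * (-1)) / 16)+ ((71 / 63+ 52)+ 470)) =32571 / 52513207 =0.00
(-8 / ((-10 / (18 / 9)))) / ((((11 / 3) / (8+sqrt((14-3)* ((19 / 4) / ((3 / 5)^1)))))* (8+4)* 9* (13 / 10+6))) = 32 / 7227+2* sqrt(3135) / 21681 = 0.01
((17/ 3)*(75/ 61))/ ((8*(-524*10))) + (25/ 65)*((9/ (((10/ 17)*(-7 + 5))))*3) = -58687009/ 6648512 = -8.83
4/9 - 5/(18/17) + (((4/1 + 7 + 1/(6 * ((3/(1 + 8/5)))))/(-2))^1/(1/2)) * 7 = -82.29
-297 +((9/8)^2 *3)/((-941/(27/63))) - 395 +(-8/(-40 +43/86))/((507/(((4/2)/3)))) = -35053465109639/50655189312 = -692.00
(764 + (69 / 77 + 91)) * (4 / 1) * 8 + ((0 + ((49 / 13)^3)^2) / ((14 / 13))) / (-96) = 150189544990357 / 5489195712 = 27360.94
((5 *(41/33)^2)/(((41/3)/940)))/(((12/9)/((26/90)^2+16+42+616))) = 268379.92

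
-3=-3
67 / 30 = 2.23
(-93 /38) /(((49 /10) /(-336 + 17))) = 148335 /931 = 159.33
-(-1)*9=9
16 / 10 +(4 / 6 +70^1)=1084 / 15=72.27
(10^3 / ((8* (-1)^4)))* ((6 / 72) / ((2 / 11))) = 1375 / 24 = 57.29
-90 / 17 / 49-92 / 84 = -1.20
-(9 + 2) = -11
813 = 813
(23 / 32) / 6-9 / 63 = -31 / 1344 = -0.02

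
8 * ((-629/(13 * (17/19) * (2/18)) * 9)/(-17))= 455544/221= 2061.29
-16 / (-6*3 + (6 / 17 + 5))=272 / 215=1.27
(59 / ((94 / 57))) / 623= 3363 / 58562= 0.06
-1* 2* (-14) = 28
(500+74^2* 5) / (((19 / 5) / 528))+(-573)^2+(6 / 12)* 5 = 159682997 / 38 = 4202184.13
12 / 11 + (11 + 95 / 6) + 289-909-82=-44489 / 66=-674.08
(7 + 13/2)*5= 135/2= 67.50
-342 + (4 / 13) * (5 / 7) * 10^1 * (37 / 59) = -1828798 / 5369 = -340.62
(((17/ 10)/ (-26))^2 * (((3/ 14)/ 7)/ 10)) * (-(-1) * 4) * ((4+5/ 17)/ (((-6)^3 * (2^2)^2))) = -1241/ 19079424000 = -0.00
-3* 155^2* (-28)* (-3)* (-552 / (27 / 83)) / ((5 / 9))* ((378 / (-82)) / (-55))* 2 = 1398014396352 / 451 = 3099810191.47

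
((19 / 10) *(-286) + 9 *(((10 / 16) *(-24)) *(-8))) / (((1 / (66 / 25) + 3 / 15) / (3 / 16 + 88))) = 124928529 / 1528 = 81759.51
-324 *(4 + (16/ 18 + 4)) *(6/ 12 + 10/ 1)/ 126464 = -945/ 3952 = -0.24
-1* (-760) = 760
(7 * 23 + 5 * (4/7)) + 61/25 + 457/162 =4794499/28350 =169.12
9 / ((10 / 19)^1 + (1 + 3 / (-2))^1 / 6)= 2052 / 101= 20.32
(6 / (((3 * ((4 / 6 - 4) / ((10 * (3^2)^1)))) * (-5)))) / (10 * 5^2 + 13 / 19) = 1026 / 23815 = 0.04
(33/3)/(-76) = -11/76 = -0.14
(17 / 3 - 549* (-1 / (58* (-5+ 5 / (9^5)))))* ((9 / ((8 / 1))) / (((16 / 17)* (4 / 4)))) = 162073767 / 35932160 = 4.51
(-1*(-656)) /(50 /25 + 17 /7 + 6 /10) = 1435 /11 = 130.45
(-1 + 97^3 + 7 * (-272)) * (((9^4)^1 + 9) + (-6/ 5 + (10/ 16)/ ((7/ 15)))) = 209435541594/ 35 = 5983872616.97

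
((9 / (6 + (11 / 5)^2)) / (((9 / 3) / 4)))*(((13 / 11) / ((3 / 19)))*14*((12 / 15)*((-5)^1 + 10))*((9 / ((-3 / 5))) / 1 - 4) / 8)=-3285100 / 2981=-1102.01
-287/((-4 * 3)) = 287/12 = 23.92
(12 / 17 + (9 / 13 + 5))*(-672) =-950208 / 221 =-4299.58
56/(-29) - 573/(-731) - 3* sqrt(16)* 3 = -787483/21199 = -37.15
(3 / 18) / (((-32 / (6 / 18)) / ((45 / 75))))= -1 / 960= -0.00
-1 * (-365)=365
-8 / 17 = -0.47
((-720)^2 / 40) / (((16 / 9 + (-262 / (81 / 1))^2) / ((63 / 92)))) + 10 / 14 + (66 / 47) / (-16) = 881975668939 / 1215381272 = 725.68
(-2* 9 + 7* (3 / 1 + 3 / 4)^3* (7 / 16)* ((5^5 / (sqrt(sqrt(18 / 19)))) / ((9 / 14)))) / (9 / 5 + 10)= -90 / 59 + 669921875* 19^(1 / 4)* 2^(3 / 4)* sqrt(3) / 60416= 67434.77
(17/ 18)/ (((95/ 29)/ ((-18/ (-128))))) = 493/ 12160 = 0.04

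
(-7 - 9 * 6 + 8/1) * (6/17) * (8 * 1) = -2544/17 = -149.65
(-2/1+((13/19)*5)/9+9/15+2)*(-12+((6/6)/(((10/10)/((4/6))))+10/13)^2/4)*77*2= -2254280336/1300455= -1733.46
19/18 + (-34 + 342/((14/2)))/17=4133/2142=1.93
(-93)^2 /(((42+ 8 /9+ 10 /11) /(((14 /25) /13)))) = 8.51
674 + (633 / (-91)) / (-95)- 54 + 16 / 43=230641239 / 371735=620.45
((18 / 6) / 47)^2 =9 / 2209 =0.00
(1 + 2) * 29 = 87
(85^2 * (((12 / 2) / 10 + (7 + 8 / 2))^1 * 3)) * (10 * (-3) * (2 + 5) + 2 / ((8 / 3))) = -105223455 / 2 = -52611727.50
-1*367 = -367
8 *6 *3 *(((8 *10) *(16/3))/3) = 20480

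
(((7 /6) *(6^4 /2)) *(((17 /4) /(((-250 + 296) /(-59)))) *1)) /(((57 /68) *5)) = -2148426 /2185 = -983.26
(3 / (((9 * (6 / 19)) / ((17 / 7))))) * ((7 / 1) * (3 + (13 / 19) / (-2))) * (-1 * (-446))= 382891 / 18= 21271.72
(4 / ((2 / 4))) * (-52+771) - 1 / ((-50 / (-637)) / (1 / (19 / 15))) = 1090969 / 190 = 5741.94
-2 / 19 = -0.11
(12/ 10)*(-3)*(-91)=1638/ 5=327.60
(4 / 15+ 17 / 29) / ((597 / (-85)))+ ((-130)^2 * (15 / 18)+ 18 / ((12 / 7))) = 1464026605 / 103878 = 14093.71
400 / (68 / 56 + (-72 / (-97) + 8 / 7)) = 543200 / 4209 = 129.06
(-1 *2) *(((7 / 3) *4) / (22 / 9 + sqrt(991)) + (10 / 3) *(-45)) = 299.45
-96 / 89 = -1.08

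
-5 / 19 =-0.26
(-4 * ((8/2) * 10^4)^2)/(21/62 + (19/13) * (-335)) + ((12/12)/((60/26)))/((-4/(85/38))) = 4704460712847103/359653584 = 13080533.39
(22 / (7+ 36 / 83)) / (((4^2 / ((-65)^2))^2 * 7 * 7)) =16297620625 / 3869824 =4211.46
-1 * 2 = -2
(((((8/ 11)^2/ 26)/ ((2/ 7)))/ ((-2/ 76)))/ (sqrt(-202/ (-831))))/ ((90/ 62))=-65968 * sqrt(167862)/ 7149285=-3.78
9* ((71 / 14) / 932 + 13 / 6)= 255075 / 13048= 19.55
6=6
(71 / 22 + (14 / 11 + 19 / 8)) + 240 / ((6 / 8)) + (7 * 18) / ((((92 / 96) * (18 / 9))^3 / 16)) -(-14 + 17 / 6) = 182318423 / 292008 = 624.36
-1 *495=-495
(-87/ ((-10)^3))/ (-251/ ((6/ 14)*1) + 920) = 261/ 1003000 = 0.00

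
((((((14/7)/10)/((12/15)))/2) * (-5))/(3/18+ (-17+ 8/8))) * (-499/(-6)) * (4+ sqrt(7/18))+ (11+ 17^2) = 499 * sqrt(14)/912+ 11899/38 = 315.18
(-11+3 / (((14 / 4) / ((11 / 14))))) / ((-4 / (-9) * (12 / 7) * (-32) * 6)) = 253 / 3584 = 0.07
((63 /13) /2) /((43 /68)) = 3.83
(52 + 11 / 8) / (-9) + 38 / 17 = -4523 / 1224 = -3.70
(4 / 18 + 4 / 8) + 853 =15367 / 18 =853.72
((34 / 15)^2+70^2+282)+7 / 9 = 1167281 / 225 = 5187.92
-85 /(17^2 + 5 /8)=-680 /2317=-0.29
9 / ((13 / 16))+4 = 196 / 13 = 15.08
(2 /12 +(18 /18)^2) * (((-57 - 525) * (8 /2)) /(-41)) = 2716 /41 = 66.24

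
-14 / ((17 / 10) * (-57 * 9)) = 140 / 8721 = 0.02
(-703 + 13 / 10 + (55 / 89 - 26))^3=-270969393774161727 / 704969000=-384370651.44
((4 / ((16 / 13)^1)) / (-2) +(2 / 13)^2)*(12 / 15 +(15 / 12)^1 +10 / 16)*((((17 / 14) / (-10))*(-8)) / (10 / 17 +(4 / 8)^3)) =-13389659 / 2295020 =-5.83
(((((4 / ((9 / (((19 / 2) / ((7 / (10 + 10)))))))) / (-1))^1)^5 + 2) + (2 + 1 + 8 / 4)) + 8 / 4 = -253543605671113 / 992436543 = -255475.89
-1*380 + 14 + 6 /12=-731 /2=-365.50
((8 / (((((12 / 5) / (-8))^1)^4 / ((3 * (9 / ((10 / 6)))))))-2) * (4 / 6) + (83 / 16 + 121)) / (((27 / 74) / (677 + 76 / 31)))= 134562667561 / 6696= 20095977.83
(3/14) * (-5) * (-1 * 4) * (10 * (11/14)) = 1650/49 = 33.67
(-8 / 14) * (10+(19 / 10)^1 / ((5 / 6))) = -7.02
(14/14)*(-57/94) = -57/94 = -0.61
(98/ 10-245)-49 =-1421/ 5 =-284.20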